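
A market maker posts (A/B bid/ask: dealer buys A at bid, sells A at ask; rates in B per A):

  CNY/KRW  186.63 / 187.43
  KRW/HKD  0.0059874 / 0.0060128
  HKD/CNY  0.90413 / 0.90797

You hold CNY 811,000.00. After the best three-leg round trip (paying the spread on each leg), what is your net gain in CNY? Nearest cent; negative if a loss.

Net profit: CNY 8,353.78

Best loop CNY → KRW → HKD → CNY:
CNY 811,000.00 × 186.63 (sell CNY at bid) = KRW 151,356,930
KRW 151,356,930 × 0.0059874 (sell KRW at bid) = HKD 906,234.48
HKD 906,234.48 × 0.90413 (sell HKD at bid) = CNY 819,353.78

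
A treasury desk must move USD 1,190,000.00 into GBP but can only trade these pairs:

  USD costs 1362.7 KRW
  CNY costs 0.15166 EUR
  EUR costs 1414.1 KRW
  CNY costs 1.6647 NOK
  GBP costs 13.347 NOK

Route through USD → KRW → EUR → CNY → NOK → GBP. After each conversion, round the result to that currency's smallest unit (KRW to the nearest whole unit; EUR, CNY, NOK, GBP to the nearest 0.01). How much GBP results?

GBP 943,079.62

USD 1,190,000.00 × 1362.7 = KRW 1,621,613,000
KRW 1,621,613,000 ÷ 1414.1 = EUR 1,146,745.63
EUR 1,146,745.63 ÷ 0.15166 = CNY 7,561,292.56
CNY 7,561,292.56 × 1.6647 = NOK 12,587,283.72
NOK 12,587,283.72 ÷ 13.347 = GBP 943,079.62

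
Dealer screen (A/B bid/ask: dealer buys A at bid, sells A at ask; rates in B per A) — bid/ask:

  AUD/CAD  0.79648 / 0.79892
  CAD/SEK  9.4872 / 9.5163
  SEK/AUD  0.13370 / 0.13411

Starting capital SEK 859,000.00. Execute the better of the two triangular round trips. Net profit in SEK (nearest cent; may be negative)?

Best loop SEK → AUD → CAD → SEK:
SEK 859,000.00 × 0.13370 (sell SEK at bid) = AUD 114,848.30
AUD 114,848.30 × 0.79648 (sell AUD at bid) = CAD 91,474.37
CAD 91,474.37 × 9.4872 (sell CAD at bid) = SEK 867,835.68

Net profit: SEK 8,835.68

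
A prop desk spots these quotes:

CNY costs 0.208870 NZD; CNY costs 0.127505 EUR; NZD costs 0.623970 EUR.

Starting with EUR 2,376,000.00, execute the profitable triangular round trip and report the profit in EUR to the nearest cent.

Profit: EUR 52,616.81

Profitable loop is EUR → CNY → NZD → EUR:
EUR 2,376,000.00 ÷ 0.127505 = CNY 18,634,563.35
CNY 18,634,563.35 × 0.208870 = NZD 3,892,201.25
NZD 3,892,201.25 × 0.623970 = EUR 2,428,616.81
Profit = EUR 2,428,616.81 − EUR 2,376,000.00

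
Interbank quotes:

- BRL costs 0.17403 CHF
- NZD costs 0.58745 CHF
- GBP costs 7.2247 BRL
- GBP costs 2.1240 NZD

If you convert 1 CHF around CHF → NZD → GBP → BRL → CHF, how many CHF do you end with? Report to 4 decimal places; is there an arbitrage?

1.0077 (arbitrage exists)

Around CHF → NZD → GBP → BRL → CHF: 1 ÷ 0.58745 ÷ 2.1240 × 7.2247 × 0.17403 = 1.007670
Product > 1; profitable direction is CHF → NZD → GBP → BRL → CHF.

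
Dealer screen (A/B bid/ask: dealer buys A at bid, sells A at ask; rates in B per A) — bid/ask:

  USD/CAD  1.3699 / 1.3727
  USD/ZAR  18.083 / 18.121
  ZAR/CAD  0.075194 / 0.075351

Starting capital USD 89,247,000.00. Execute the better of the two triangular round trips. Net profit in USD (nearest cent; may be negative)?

Net profit: USD 291,808.60

Best loop USD → CAD → ZAR → USD:
USD 89,247,000.00 × 1.3699 (sell USD at bid) = CAD 122,259,465.30
CAD 122,259,465.30 ÷ 0.075351 (buy ZAR at ask) = ZAR 1,622,532,750.73
ZAR 1,622,532,750.73 ÷ 18.121 (buy USD at ask) = USD 89,538,808.60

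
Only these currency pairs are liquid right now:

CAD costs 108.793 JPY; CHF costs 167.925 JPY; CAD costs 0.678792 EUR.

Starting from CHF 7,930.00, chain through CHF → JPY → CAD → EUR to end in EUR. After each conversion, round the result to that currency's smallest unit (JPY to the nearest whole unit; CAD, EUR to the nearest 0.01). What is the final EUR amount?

CHF 7,930.00 × 167.925 = JPY 1,331,645
JPY 1,331,645 ÷ 108.793 = CAD 12,240.17
CAD 12,240.17 × 0.678792 = EUR 8,308.53

EUR 8,308.53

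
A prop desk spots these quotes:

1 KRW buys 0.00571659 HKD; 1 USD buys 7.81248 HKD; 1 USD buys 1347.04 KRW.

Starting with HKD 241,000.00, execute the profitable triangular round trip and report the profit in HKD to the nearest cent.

Profit: HKD 3,505.38

Profitable loop is HKD → KRW → USD → HKD:
HKD 241,000.00 ÷ 0.00571659 = KRW 42,158,000
KRW 42,158,000 ÷ 1347.04 = USD 31,296.77
USD 31,296.77 × 7.81248 = HKD 244,505.38
Profit = HKD 244,505.38 − HKD 241,000.00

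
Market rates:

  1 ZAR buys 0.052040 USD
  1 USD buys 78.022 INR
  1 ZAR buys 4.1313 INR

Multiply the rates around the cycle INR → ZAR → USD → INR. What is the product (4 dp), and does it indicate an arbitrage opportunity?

Around INR → ZAR → USD → INR: 1 ÷ 4.1313 × 0.052040 × 78.022 = 0.982806
Product < 1; profitable direction is INR → USD → ZAR → INR.

0.9828 (arbitrage exists)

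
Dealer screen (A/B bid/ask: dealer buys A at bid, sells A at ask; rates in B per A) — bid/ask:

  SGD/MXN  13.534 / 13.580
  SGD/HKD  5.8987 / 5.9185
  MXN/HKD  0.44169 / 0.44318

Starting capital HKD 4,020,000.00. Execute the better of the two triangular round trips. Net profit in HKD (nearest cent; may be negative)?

Net profit: HKD 40,300.16

Best loop HKD → SGD → MXN → HKD:
HKD 4,020,000.00 ÷ 5.9185 (buy SGD at ask) = SGD 679,226.16
SGD 679,226.16 × 13.534 (sell SGD at bid) = MXN 9,192,646.79
MXN 9,192,646.79 × 0.44169 (sell MXN at bid) = HKD 4,060,300.16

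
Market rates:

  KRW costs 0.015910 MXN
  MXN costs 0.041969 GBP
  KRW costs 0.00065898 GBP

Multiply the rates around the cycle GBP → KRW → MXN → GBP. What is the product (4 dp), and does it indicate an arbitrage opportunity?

1.0133 (arbitrage exists)

Around GBP → KRW → MXN → GBP: 1 ÷ 0.00065898 × 0.015910 × 0.041969 = 1.013273
Product > 1; profitable direction is GBP → KRW → MXN → GBP.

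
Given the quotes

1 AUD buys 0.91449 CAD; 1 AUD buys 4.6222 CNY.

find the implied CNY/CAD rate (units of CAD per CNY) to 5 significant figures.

1 CNY ÷ 4.6222 = 0.216347 AUD
0.216347 AUD × 0.91449 = 0.197847 CAD

CNY/CAD = 0.19785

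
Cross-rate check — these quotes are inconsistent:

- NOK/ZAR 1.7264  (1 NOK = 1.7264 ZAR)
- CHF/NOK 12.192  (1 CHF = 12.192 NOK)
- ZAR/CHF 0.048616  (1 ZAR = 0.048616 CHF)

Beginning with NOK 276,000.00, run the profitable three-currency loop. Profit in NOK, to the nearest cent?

Profitable loop is NOK → ZAR → CHF → NOK:
NOK 276,000.00 × 1.7264 = ZAR 476,486.40
ZAR 476,486.40 × 0.048616 = CHF 23,164.86
CHF 23,164.86 × 12.192 = NOK 282,426.01
Profit = NOK 282,426.01 − NOK 276,000.00

Profit: NOK 6,426.01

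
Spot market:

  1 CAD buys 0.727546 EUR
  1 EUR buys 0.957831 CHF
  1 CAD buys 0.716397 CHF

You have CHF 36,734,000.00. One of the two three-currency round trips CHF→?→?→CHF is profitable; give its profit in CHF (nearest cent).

Profit: CHF 1,029,534.37

Profitable loop is CHF → EUR → CAD → CHF:
CHF 36,734,000.00 ÷ 0.957831 = EUR 38,351,233.15
EUR 38,351,233.15 ÷ 0.727546 = CAD 52,713,138.62
CAD 52,713,138.62 × 0.716397 = CHF 37,763,534.37
Profit = CHF 37,763,534.37 − CHF 36,734,000.00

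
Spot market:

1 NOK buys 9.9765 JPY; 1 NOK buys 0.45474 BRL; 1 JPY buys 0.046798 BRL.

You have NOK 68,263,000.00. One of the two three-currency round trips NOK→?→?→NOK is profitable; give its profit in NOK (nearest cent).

Profitable loop is NOK → JPY → BRL → NOK:
NOK 68,263,000.00 × 9.9765 = JPY 681,025,820
JPY 681,025,820 × 0.046798 = BRL 31,870,646.30
BRL 31,870,646.30 ÷ 0.45474 = NOK 70,085,425.30
Profit = NOK 70,085,425.30 − NOK 68,263,000.00

Profit: NOK 1,822,425.30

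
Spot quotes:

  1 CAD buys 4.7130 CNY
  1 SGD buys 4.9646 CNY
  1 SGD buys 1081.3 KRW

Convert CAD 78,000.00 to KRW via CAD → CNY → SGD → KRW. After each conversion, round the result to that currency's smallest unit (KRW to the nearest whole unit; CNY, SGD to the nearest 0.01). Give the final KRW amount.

CAD 78,000.00 × 4.7130 = CNY 367,614.00
CNY 367,614.00 ÷ 4.9646 = SGD 74,047.05
SGD 74,047.05 × 1081.3 = KRW 80,067,075

KRW 80,067,075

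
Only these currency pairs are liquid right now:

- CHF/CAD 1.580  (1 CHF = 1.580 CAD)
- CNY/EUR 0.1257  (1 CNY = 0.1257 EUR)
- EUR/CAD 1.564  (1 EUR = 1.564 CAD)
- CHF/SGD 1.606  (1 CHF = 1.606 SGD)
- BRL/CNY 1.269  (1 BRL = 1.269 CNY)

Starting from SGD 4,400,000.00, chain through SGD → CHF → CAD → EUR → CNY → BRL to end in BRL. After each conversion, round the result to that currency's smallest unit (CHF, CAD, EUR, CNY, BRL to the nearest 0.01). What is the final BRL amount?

SGD 4,400,000.00 ÷ 1.606 = CHF 2,739,726.03
CHF 2,739,726.03 × 1.580 = CAD 4,328,767.13
CAD 4,328,767.13 ÷ 1.564 = EUR 2,767,753.92
EUR 2,767,753.92 ÷ 0.1257 = CNY 22,018,726.49
CNY 22,018,726.49 ÷ 1.269 = BRL 17,351,242.31

BRL 17,351,242.31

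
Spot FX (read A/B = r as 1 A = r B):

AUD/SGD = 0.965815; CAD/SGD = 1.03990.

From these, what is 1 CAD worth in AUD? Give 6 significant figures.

1 CAD × 1.03990 = 1.0399 SGD
1.0399 SGD ÷ 0.965815 = 1.07671 AUD

CAD/AUD = 1.07671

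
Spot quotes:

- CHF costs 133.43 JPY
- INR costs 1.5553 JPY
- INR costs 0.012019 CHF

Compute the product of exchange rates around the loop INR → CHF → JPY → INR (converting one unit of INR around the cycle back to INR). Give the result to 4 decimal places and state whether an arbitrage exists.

1.0311 (arbitrage exists)

Around INR → CHF → JPY → INR: 1 × 0.012019 × 133.43 ÷ 1.5553 = 1.031116
Product > 1; profitable direction is INR → CHF → JPY → INR.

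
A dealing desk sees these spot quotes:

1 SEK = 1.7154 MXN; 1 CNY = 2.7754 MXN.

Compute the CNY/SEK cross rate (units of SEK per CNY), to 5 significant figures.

CNY/SEK = 1.6179

1 CNY × 2.7754 = 2.7754 MXN
2.7754 MXN ÷ 1.7154 = 1.61793 SEK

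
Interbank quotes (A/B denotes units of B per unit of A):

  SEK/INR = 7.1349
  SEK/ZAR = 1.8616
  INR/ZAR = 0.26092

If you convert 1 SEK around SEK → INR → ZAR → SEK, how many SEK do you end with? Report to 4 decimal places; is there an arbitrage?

1.0000 (no arbitrage)

Around SEK → INR → ZAR → SEK: 1 × 7.1349 × 0.26092 ÷ 1.8616 = 1.000020
Product ≈ 1 (deviation 0.002%, within rounding noise).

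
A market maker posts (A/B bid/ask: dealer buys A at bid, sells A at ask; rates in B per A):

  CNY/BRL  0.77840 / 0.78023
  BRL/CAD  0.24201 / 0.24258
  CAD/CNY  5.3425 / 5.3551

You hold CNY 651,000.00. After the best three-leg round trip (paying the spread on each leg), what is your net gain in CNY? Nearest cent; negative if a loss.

Best loop CNY → BRL → CAD → CNY:
CNY 651,000.00 × 0.77840 (sell CNY at bid) = BRL 506,738.40
BRL 506,738.40 × 0.24201 (sell BRL at bid) = CAD 122,635.76
CAD 122,635.76 × 5.3425 (sell CAD at bid) = CNY 655,181.55

Net profit: CNY 4,181.55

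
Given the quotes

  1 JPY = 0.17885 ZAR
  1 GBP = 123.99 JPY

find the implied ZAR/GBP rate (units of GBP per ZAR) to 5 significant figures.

1 ZAR ÷ 0.17885 = 5.59128 JPY
5.59128 JPY ÷ 123.99 = 0.0450946 GBP

ZAR/GBP = 0.045095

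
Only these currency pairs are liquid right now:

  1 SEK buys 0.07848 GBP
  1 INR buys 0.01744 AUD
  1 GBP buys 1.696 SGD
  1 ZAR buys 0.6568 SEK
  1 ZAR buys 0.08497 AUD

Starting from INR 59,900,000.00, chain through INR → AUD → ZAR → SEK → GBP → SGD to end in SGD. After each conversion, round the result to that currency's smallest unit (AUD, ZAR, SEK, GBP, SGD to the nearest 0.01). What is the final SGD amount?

SGD 1,074,795.09

INR 59,900,000.00 × 0.01744 = AUD 1,044,656.00
AUD 1,044,656.00 ÷ 0.08497 = ZAR 12,294,409.79
ZAR 12,294,409.79 × 0.6568 = SEK 8,074,968.35
SEK 8,074,968.35 × 0.07848 = GBP 633,723.52
GBP 633,723.52 × 1.696 = SGD 1,074,795.09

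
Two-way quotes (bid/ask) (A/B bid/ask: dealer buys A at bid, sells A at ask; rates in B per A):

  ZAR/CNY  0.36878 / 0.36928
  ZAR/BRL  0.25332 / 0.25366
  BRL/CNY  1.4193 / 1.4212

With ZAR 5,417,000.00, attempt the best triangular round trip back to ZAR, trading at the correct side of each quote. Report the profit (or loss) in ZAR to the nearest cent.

Best loop ZAR → CNY → BRL → ZAR:
ZAR 5,417,000.00 × 0.36878 (sell ZAR at bid) = CNY 1,997,681.26
CNY 1,997,681.26 ÷ 1.4212 (buy BRL at ask) = BRL 1,405,629.93
BRL 1,405,629.93 ÷ 0.25366 (buy ZAR at ask) = ZAR 5,541,393.73

Net profit: ZAR 124,393.73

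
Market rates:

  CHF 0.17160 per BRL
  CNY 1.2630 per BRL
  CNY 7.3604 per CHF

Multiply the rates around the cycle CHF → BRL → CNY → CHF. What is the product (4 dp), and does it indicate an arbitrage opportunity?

Around CHF → BRL → CNY → CHF: 1 ÷ 0.17160 × 1.2630 ÷ 7.3604 = 0.999965
Product ≈ 1 (deviation 0.004%, within rounding noise).

1.0000 (no arbitrage)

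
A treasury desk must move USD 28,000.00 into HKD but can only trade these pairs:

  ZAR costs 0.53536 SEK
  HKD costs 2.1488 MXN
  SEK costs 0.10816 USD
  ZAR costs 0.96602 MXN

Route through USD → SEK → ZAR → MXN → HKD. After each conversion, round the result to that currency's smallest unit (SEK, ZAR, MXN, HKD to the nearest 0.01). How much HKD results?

USD 28,000.00 ÷ 0.10816 = SEK 258,875.74
SEK 258,875.74 ÷ 0.53536 = ZAR 483,554.51
ZAR 483,554.51 × 0.96602 = MXN 467,123.33
MXN 467,123.33 ÷ 2.1488 = HKD 217,388.00

HKD 217,388.00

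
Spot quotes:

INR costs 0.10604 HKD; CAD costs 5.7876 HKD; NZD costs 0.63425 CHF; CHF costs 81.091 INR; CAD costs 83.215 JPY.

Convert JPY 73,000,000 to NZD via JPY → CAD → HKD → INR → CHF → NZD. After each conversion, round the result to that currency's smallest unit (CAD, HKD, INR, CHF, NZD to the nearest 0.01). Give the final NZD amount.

NZD 930,929.73

JPY 73,000,000 ÷ 83.215 = CAD 877,245.69
CAD 877,245.69 × 5.7876 = HKD 5,077,147.16
HKD 5,077,147.16 ÷ 0.10604 = INR 47,879,546.96
INR 47,879,546.96 ÷ 81.091 = CHF 590,442.18
CHF 590,442.18 ÷ 0.63425 = NZD 930,929.73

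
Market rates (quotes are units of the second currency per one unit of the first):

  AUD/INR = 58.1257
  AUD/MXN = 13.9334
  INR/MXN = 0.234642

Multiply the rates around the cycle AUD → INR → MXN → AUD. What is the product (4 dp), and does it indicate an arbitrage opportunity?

Around AUD → INR → MXN → AUD: 1 × 58.1257 × 0.234642 ÷ 13.9334 = 0.978852
Product < 1; profitable direction is AUD → MXN → INR → AUD.

0.9789 (arbitrage exists)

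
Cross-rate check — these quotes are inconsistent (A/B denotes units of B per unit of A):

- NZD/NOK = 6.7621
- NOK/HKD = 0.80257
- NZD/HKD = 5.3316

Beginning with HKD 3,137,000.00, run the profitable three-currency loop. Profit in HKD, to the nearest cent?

Profit: HKD 56,165.81

Profitable loop is HKD → NZD → NOK → HKD:
HKD 3,137,000.00 ÷ 5.3316 = NZD 588,378.72
NZD 588,378.72 × 6.7621 = NOK 3,978,675.76
NOK 3,978,675.76 × 0.80257 = HKD 3,193,165.81
Profit = HKD 3,193,165.81 − HKD 3,137,000.00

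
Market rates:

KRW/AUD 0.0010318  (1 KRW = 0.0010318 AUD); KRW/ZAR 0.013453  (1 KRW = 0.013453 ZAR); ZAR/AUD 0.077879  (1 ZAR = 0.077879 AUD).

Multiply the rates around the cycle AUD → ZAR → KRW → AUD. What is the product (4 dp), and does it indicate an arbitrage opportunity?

Around AUD → ZAR → KRW → AUD: 1 ÷ 0.077879 ÷ 0.013453 × 0.0010318 = 0.984818
Product < 1; profitable direction is AUD → KRW → ZAR → AUD.

0.9848 (arbitrage exists)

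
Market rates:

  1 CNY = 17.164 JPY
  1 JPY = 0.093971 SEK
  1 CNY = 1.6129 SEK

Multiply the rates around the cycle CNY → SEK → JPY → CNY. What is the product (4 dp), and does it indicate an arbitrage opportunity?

1.0000 (no arbitrage)

Around CNY → SEK → JPY → CNY: 1 × 1.6129 ÷ 0.093971 ÷ 17.164 = 0.999989
Product ≈ 1 (deviation 0.001%, within rounding noise).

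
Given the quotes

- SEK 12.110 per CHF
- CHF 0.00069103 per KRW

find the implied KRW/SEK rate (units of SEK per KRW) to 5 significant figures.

KRW/SEK = 0.0083684

1 KRW × 0.00069103 = 0.00069103 CHF
0.00069103 CHF × 12.110 = 0.00836837 SEK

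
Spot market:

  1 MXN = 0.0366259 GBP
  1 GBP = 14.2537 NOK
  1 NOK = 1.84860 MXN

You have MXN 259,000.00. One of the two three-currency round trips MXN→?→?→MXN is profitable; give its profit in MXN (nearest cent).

Profitable loop is MXN → NOK → GBP → MXN:
MXN 259,000.00 ÷ 1.84860 = NOK 140,106.03
NOK 140,106.03 ÷ 14.2537 = GBP 9,829.45
GBP 9,829.45 ÷ 0.0366259 = MXN 268,374.28
Profit = MXN 268,374.28 − MXN 259,000.00

Profit: MXN 9,374.28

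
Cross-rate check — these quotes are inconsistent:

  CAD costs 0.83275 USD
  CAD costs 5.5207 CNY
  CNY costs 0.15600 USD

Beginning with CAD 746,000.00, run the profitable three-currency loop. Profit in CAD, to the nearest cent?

Profit: CAD 25,512.44

Profitable loop is CAD → CNY → USD → CAD:
CAD 746,000.00 × 5.5207 = CNY 4,118,442.20
CNY 4,118,442.20 × 0.15600 = USD 642,476.98
USD 642,476.98 ÷ 0.83275 = CAD 771,512.44
Profit = CAD 771,512.44 − CAD 746,000.00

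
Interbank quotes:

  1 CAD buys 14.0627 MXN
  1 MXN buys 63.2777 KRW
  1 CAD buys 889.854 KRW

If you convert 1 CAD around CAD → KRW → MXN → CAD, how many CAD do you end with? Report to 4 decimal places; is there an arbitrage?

1.0000 (no arbitrage)

Around CAD → KRW → MXN → CAD: 1 × 889.854 ÷ 63.2777 ÷ 14.0627 = 0.999999
Product ≈ 1 (deviation 0.000%, within rounding noise).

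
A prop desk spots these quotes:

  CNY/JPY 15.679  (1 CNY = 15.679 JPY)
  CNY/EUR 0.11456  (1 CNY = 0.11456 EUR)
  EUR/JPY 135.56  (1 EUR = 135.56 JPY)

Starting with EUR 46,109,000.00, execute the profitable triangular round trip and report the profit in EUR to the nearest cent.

Profitable loop is EUR → CNY → JPY → EUR:
EUR 46,109,000.00 ÷ 0.11456 = CNY 402,487,779.33
CNY 402,487,779.33 × 15.679 = JPY 6,310,605,892
JPY 6,310,605,892 ÷ 135.56 = EUR 46,552,123.72
Profit = EUR 46,552,123.72 − EUR 46,109,000.00

Profit: EUR 443,123.72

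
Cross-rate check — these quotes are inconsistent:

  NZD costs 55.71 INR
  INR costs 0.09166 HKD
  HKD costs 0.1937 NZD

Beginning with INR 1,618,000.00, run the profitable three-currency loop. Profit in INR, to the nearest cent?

Profit: INR 17,821.40

Profitable loop is INR → NZD → HKD → INR:
INR 1,618,000.00 ÷ 55.71 = NZD 29,043.26
NZD 29,043.26 ÷ 0.1937 = HKD 149,939.39
HKD 149,939.39 ÷ 0.09166 = INR 1,635,821.40
Profit = INR 1,635,821.40 − INR 1,618,000.00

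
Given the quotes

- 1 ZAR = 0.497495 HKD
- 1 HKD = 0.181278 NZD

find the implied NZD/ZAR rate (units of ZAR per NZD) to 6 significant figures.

1 NZD ÷ 0.181278 = 5.51639 HKD
5.51639 HKD ÷ 0.497495 = 11.0883 ZAR

NZD/ZAR = 11.0883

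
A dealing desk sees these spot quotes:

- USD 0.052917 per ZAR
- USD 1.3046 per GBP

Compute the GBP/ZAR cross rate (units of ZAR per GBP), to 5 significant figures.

GBP/ZAR = 24.654

1 GBP × 1.3046 = 1.3046 USD
1.3046 USD ÷ 0.052917 = 24.6537 ZAR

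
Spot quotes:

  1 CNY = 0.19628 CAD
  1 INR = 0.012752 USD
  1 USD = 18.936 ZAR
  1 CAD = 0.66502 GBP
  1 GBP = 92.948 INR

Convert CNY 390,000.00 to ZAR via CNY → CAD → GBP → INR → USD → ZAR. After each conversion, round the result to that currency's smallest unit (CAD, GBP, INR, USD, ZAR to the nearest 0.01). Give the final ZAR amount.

ZAR 1,142,567.75

CNY 390,000.00 × 0.19628 = CAD 76,549.20
CAD 76,549.20 × 0.66502 = GBP 50,906.75
GBP 50,906.75 × 92.948 = INR 4,731,680.60
INR 4,731,680.60 × 0.012752 = USD 60,338.39
USD 60,338.39 × 18.936 = ZAR 1,142,567.75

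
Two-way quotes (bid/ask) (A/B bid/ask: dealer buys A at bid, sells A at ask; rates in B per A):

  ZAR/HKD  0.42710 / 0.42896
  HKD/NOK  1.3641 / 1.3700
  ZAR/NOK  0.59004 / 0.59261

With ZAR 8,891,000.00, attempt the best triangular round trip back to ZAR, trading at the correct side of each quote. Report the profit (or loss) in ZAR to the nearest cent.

Best loop ZAR → NOK → HKD → ZAR:
ZAR 8,891,000.00 × 0.59004 (sell ZAR at bid) = NOK 5,246,045.64
NOK 5,246,045.64 ÷ 1.3700 (buy HKD at ask) = HKD 3,829,230.39
HKD 3,829,230.39 ÷ 0.42896 (buy ZAR at ask) = ZAR 8,926,777.31

Net profit: ZAR 35,777.31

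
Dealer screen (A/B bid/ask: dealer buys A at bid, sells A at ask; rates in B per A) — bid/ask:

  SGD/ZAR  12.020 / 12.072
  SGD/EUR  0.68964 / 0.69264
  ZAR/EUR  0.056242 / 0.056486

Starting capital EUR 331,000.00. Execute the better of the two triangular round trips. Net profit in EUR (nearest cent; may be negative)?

Net profit: EUR 3,757.56

Best loop EUR → ZAR → SGD → EUR:
EUR 331,000.00 ÷ 0.056486 (buy ZAR at ask) = ZAR 5,859,859.08
ZAR 5,859,859.08 ÷ 12.072 (buy SGD at ask) = SGD 485,409.14
SGD 485,409.14 × 0.68964 (sell SGD at bid) = EUR 334,757.56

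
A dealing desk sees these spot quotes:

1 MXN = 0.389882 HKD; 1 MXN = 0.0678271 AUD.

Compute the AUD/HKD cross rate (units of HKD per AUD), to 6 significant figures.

1 AUD ÷ 0.0678271 = 14.7434 MXN
14.7434 MXN × 0.389882 = 5.74817 HKD

AUD/HKD = 5.74817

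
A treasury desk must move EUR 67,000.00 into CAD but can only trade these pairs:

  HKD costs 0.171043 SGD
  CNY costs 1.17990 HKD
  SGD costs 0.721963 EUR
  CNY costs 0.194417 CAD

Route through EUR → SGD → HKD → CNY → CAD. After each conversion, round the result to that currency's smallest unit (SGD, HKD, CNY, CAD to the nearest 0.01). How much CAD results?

EUR 67,000.00 ÷ 0.721963 = SGD 92,802.54
SGD 92,802.54 ÷ 0.171043 = HKD 542,568.48
HKD 542,568.48 ÷ 1.17990 = CNY 459,842.77
CNY 459,842.77 × 0.194417 = CAD 89,401.25

CAD 89,401.25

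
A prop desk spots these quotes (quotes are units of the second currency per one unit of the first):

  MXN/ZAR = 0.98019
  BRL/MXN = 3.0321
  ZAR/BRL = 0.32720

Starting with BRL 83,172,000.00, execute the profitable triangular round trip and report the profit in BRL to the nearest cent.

Profit: BRL 2,356,343.74

Profitable loop is BRL → ZAR → MXN → BRL:
BRL 83,172,000.00 ÷ 0.32720 = ZAR 254,193,154.03
ZAR 254,193,154.03 ÷ 0.98019 = MXN 259,330,491.06
MXN 259,330,491.06 ÷ 3.0321 = BRL 85,528,343.74
Profit = BRL 85,528,343.74 − BRL 83,172,000.00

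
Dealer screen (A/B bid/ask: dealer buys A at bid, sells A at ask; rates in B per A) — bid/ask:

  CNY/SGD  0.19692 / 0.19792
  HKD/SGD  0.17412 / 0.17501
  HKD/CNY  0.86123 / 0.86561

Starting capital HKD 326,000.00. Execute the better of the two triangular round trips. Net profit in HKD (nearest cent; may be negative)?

Best loop HKD → SGD → CNY → HKD:
HKD 326,000.00 × 0.17412 (sell HKD at bid) = SGD 56,763.12
SGD 56,763.12 ÷ 0.19792 (buy CNY at ask) = CNY 286,798.30
CNY 286,798.30 ÷ 0.86561 (buy HKD at ask) = HKD 331,325.08

Net profit: HKD 5,325.08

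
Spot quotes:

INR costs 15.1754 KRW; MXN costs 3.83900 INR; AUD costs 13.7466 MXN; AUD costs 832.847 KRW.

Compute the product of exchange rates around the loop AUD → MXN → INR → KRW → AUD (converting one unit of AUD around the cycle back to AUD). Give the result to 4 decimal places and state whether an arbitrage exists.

0.9616 (arbitrage exists)

Around AUD → MXN → INR → KRW → AUD: 1 × 13.7466 × 3.83900 × 15.1754 ÷ 832.847 = 0.961586
Product < 1; profitable direction is AUD → KRW → INR → MXN → AUD.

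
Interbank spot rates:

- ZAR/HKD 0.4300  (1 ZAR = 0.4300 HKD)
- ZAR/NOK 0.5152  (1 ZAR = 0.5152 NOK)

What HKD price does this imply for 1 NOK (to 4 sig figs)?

1 NOK ÷ 0.5152 = 1.94099 ZAR
1.94099 ZAR × 0.4300 = 0.834627 HKD

NOK/HKD = 0.8346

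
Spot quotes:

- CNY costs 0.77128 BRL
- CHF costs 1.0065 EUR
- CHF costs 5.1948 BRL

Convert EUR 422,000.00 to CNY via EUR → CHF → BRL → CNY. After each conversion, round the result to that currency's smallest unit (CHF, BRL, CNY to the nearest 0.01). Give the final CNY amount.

EUR 422,000.00 ÷ 1.0065 = CHF 419,274.71
CHF 419,274.71 × 5.1948 = BRL 2,178,048.26
BRL 2,178,048.26 ÷ 0.77128 = CNY 2,823,939.76

CNY 2,823,939.76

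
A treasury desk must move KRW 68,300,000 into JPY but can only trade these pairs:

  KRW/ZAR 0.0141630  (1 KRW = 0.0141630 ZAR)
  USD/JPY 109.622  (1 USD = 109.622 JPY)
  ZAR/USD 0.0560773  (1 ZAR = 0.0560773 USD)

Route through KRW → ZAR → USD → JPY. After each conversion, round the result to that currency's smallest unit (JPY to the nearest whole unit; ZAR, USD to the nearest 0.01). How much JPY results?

JPY 5,946,491

KRW 68,300,000 × 0.0141630 = ZAR 967,332.90
ZAR 967,332.90 × 0.0560773 = USD 54,245.42
USD 54,245.42 × 109.622 = JPY 5,946,491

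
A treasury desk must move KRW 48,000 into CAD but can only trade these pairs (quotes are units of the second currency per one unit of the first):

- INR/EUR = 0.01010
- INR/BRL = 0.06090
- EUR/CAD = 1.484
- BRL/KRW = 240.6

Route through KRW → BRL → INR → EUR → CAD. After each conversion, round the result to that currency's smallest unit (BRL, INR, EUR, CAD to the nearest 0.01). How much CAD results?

KRW 48,000 ÷ 240.6 = BRL 199.50
BRL 199.50 ÷ 0.06090 = INR 3,275.86
INR 3,275.86 × 0.01010 = EUR 33.09
EUR 33.09 × 1.484 = CAD 49.11

CAD 49.11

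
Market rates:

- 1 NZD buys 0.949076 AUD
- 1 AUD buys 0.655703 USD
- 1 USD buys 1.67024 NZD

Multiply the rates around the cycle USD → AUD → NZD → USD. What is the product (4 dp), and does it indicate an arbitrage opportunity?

Around USD → AUD → NZD → USD: 1 ÷ 0.655703 ÷ 0.949076 ÷ 1.67024 = 0.962084
Product < 1; profitable direction is USD → NZD → AUD → USD.

0.9621 (arbitrage exists)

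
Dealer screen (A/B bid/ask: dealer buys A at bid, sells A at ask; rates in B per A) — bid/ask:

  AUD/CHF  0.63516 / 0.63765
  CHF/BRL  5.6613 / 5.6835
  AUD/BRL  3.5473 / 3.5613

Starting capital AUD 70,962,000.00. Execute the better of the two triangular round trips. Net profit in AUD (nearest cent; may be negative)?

Net profit: AUD 688,066.35

Best loop AUD → CHF → BRL → AUD:
AUD 70,962,000.00 × 0.63516 (sell AUD at bid) = CHF 45,072,223.92
CHF 45,072,223.92 × 5.6613 (sell CHF at bid) = BRL 255,167,381.28
BRL 255,167,381.28 ÷ 3.5613 (buy AUD at ask) = AUD 71,650,066.35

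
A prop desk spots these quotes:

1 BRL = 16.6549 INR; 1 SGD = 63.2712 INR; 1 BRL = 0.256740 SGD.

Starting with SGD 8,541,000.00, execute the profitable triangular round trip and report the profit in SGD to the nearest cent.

Profit: SGD 215,915.18

Profitable loop is SGD → BRL → INR → SGD:
SGD 8,541,000.00 ÷ 0.256740 = BRL 33,267,118.49
BRL 33,267,118.49 × 16.6549 = INR 554,060,531.67
INR 554,060,531.67 ÷ 63.2712 = SGD 8,756,915.18
Profit = SGD 8,756,915.18 − SGD 8,541,000.00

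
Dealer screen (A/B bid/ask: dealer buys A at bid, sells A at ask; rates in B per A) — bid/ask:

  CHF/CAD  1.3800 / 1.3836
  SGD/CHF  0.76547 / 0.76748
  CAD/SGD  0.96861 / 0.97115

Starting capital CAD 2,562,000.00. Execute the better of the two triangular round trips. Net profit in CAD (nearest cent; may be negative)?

Best loop CAD → SGD → CHF → CAD:
CAD 2,562,000.00 × 0.96861 (sell CAD at bid) = SGD 2,481,578.82
SGD 2,481,578.82 × 0.76547 (sell SGD at bid) = CHF 1,899,574.14
CHF 1,899,574.14 × 1.3800 (sell CHF at bid) = CAD 2,621,412.31

Net profit: CAD 59,412.31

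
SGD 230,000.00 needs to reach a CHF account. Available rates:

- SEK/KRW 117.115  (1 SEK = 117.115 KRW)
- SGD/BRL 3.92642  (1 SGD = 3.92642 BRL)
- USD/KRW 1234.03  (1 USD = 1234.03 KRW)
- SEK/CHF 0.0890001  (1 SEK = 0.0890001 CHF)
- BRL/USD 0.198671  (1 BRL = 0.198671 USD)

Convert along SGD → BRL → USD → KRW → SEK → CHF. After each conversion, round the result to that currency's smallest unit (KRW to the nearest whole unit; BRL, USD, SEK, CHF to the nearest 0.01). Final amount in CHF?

CHF 168,252.98

SGD 230,000.00 × 3.92642 = BRL 903,076.60
BRL 903,076.60 × 0.198671 = USD 179,415.13
USD 179,415.13 × 1234.03 = KRW 221,403,653
KRW 221,403,653 ÷ 117.115 = SEK 1,890,480.75
SEK 1,890,480.75 × 0.0890001 = CHF 168,252.98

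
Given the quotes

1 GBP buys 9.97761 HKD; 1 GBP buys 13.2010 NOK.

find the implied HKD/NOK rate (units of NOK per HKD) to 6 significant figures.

HKD/NOK = 1.32306

1 HKD ÷ 9.97761 = 0.100224 GBP
0.100224 GBP × 13.2010 = 1.32306 NOK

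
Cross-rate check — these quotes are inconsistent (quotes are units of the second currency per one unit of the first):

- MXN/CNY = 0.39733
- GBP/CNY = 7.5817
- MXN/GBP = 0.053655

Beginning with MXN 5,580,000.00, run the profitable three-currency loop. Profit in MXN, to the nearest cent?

Profit: MXN 132,939.66

Profitable loop is MXN → GBP → CNY → MXN:
MXN 5,580,000.00 × 0.053655 = GBP 299,394.90
GBP 299,394.90 × 7.5817 = CNY 2,269,922.31
CNY 2,269,922.31 ÷ 0.39733 = MXN 5,712,939.66
Profit = MXN 5,712,939.66 − MXN 5,580,000.00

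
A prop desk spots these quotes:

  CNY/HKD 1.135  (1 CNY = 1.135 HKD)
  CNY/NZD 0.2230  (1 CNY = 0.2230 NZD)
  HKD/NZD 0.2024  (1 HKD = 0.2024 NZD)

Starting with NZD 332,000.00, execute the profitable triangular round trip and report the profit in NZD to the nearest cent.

Profitable loop is NZD → CNY → HKD → NZD:
NZD 332,000.00 ÷ 0.2230 = CNY 1,488,789.24
CNY 1,488,789.24 × 1.135 = HKD 1,689,775.78
HKD 1,689,775.78 × 0.2024 = NZD 342,010.62
Profit = NZD 342,010.62 − NZD 332,000.00

Profit: NZD 10,010.62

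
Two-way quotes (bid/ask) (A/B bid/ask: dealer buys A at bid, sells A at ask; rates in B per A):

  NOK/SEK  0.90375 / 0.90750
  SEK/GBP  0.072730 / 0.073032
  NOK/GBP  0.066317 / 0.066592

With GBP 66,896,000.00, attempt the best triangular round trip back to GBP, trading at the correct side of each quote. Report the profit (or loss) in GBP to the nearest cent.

Net profit: GBP 40,838.16

Best loop GBP → SEK → NOK → GBP:
GBP 66,896,000.00 ÷ 0.073032 (buy SEK at ask) = SEK 915,982,035.27
SEK 915,982,035.27 ÷ 0.90750 (buy NOK at ask) = NOK 1,009,346,595.34
NOK 1,009,346,595.34 × 0.066317 (sell NOK at bid) = GBP 66,936,838.16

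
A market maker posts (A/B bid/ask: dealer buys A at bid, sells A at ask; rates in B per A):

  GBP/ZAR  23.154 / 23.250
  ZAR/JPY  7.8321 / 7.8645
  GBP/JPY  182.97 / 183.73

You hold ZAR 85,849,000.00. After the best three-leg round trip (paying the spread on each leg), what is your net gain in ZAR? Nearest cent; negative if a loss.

Net profit: ZAR 56,516.79

Best loop ZAR → GBP → JPY → ZAR:
ZAR 85,849,000.00 ÷ 23.250 (buy GBP at ask) = GBP 3,692,430.11
GBP 3,692,430.11 × 182.97 (sell GBP at bid) = JPY 675,603,937
JPY 675,603,937 ÷ 7.8645 (buy ZAR at ask) = ZAR 85,905,516.79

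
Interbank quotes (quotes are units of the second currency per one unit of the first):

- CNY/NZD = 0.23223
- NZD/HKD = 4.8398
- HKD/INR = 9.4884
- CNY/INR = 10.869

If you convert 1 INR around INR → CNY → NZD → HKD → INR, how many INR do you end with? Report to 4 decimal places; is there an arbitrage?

0.9812 (arbitrage exists)

Around INR → CNY → NZD → HKD → INR: 1 ÷ 10.869 × 0.23223 × 4.8398 × 9.4884 = 0.981181
Product < 1; profitable direction is INR → HKD → NZD → CNY → INR.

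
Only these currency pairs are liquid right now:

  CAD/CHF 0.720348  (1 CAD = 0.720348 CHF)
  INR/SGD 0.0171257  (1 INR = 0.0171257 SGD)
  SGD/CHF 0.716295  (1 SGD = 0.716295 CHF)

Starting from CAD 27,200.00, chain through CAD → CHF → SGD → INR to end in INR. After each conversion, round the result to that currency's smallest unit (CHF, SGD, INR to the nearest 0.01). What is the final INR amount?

CAD 27,200.00 × 0.720348 = CHF 19,593.47
CHF 19,593.47 ÷ 0.716295 = SGD 27,353.91
SGD 27,353.91 ÷ 0.0171257 = INR 1,597,243.32

INR 1,597,243.32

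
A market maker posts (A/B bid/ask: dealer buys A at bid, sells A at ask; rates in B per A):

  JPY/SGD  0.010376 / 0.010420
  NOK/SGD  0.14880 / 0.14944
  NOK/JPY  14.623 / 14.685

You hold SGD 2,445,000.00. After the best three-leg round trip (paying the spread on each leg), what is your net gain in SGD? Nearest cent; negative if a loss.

Net profit: SGD 37,438.21

Best loop SGD → NOK → JPY → SGD:
SGD 2,445,000.00 ÷ 0.14944 (buy NOK at ask) = NOK 16,361,081.37
NOK 16,361,081.37 × 14.623 (sell NOK at bid) = JPY 239,248,093
JPY 239,248,093 × 0.010376 (sell JPY at bid) = SGD 2,482,438.21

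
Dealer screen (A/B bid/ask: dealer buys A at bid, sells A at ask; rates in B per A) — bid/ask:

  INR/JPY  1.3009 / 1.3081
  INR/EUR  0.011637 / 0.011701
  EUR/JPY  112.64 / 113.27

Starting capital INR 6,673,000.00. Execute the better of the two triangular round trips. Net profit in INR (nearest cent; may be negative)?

Best loop INR → EUR → JPY → INR:
INR 6,673,000.00 × 0.011637 (sell INR at bid) = EUR 77,653.70
EUR 77,653.70 × 112.64 (sell EUR at bid) = JPY 8,746,913
JPY 8,746,913 ÷ 1.3081 (buy INR at ask) = INR 6,686,731.05

Net profit: INR 13,731.05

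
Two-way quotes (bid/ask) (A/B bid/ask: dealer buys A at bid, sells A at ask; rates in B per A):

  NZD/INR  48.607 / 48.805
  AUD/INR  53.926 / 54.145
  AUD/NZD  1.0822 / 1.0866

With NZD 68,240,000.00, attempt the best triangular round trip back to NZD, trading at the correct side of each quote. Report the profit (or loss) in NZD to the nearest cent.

Net profit: NZD 1,151,009.83

Best loop NZD → AUD → INR → NZD:
NZD 68,240,000.00 ÷ 1.0866 (buy AUD at ask) = AUD 62,801,398.86
AUD 62,801,398.86 × 53.926 (sell AUD at bid) = INR 3,386,628,234.86
INR 3,386,628,234.86 ÷ 48.805 (buy NZD at ask) = NZD 69,391,009.83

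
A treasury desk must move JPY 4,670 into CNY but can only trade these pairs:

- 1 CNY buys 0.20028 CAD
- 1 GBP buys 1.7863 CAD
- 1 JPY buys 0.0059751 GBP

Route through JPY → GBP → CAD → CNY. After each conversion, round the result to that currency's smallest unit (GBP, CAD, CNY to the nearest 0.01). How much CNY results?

CNY 248.85

JPY 4,670 × 0.0059751 = GBP 27.90
GBP 27.90 × 1.7863 = CAD 49.84
CAD 49.84 ÷ 0.20028 = CNY 248.85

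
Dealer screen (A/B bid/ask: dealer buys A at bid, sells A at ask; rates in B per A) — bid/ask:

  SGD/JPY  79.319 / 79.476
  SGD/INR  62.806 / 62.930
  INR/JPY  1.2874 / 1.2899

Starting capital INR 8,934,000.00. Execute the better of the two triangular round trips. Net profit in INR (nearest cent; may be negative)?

Best loop INR → JPY → SGD → INR:
INR 8,934,000.00 × 1.2874 (sell INR at bid) = JPY 11,501,632
JPY 11,501,632 ÷ 79.476 (buy SGD at ask) = SGD 144,718.30
SGD 144,718.30 × 62.806 (sell SGD at bid) = INR 9,089,177.54

Net profit: INR 155,177.54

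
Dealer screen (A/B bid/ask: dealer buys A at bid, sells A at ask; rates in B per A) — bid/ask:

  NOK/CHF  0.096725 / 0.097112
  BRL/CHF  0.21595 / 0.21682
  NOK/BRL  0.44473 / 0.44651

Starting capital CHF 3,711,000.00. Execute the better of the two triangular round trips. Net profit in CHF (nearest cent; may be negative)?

Net result: CHF -3,346.31 (no profitable arbitrage after spreads)

Best loop CHF → BRL → NOK → CHF:
CHF 3,711,000.00 ÷ 0.21682 (buy BRL at ask) = BRL 17,115,579.74
BRL 17,115,579.74 ÷ 0.44651 (buy NOK at ask) = NOK 38,331,906.89
NOK 38,331,906.89 × 0.096725 (sell NOK at bid) = CHF 3,707,653.69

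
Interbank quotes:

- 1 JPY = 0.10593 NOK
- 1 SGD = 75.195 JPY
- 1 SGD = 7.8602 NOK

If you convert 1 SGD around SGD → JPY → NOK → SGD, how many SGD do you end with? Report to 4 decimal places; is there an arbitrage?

1.0134 (arbitrage exists)

Around SGD → JPY → NOK → SGD: 1 × 75.195 × 0.10593 ÷ 7.8602 = 1.013385
Product > 1; profitable direction is SGD → JPY → NOK → SGD.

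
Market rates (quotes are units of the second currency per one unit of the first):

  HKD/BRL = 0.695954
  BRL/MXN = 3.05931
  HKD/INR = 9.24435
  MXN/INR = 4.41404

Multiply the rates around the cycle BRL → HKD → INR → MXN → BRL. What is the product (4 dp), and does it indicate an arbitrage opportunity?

Around BRL → HKD → INR → MXN → BRL: 1 ÷ 0.695954 × 9.24435 ÷ 4.41404 ÷ 3.05931 = 0.983640
Product < 1; profitable direction is BRL → MXN → INR → HKD → BRL.

0.9836 (arbitrage exists)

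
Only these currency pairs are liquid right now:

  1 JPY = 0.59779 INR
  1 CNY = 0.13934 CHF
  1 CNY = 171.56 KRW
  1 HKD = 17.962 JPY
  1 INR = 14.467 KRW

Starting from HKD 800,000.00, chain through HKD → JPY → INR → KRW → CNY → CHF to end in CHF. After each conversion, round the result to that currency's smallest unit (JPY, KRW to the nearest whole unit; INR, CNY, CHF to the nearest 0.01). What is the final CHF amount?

CHF 100,932.63

HKD 800,000.00 × 17.962 = JPY 14,369,600
JPY 14,369,600 × 0.59779 = INR 8,590,003.18
INR 8,590,003.18 × 14.467 = KRW 124,271,576
KRW 124,271,576 ÷ 171.56 = CNY 724,362.18
CNY 724,362.18 × 0.13934 = CHF 100,932.63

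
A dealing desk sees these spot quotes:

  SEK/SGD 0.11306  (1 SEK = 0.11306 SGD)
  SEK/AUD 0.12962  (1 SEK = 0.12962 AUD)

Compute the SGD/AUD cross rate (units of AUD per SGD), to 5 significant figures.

SGD/AUD = 1.1465

1 SGD ÷ 0.11306 = 8.84486 SEK
8.84486 SEK × 0.12962 = 1.14647 AUD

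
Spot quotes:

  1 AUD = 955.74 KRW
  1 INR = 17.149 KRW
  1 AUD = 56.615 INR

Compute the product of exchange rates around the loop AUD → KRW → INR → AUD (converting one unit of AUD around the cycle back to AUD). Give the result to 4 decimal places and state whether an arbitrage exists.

0.9844 (arbitrage exists)

Around AUD → KRW → INR → AUD: 1 × 955.74 ÷ 17.149 ÷ 56.615 = 0.984395
Product < 1; profitable direction is AUD → INR → KRW → AUD.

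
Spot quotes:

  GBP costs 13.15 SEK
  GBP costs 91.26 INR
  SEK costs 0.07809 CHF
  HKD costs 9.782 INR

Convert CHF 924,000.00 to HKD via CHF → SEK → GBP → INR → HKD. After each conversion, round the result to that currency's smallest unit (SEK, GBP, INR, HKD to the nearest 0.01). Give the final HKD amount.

HKD 8,394,669.49

CHF 924,000.00 ÷ 0.07809 = SEK 11,832,500.96
SEK 11,832,500.96 ÷ 13.15 = GBP 899,809.96
GBP 899,809.96 × 91.26 = INR 82,116,656.95
INR 82,116,656.95 ÷ 9.782 = HKD 8,394,669.49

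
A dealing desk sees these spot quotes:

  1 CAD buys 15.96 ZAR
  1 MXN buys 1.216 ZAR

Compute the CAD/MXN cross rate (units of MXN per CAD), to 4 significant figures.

1 CAD × 15.96 = 15.96 ZAR
15.96 ZAR ÷ 1.216 = 13.125 MXN

CAD/MXN = 13.13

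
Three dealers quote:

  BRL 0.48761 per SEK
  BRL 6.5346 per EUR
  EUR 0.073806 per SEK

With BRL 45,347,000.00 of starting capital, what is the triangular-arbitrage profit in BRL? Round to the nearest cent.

Profit: BRL 499,954.01

Profitable loop is BRL → EUR → SEK → BRL:
BRL 45,347,000.00 ÷ 6.5346 = EUR 6,939,521.93
EUR 6,939,521.93 ÷ 0.073806 = SEK 94,023,818.25
SEK 94,023,818.25 × 0.48761 = BRL 45,846,954.01
Profit = BRL 45,846,954.01 − BRL 45,347,000.00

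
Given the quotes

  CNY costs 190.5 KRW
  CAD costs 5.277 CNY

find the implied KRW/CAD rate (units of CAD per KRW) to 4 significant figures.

1 KRW ÷ 190.5 = 0.00524934 CNY
0.00524934 CNY ÷ 5.277 = 0.000994759 CAD

KRW/CAD = 0.0009948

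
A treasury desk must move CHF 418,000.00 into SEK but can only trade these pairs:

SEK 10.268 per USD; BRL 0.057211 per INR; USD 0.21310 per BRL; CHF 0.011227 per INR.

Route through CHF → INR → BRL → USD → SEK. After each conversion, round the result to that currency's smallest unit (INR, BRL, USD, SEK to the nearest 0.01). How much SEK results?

SEK 4,660,810.10

CHF 418,000.00 ÷ 0.011227 = INR 37,231,673.64
INR 37,231,673.64 × 0.057211 = BRL 2,130,061.28
BRL 2,130,061.28 × 0.21310 = USD 453,916.06
USD 453,916.06 × 10.268 = SEK 4,660,810.10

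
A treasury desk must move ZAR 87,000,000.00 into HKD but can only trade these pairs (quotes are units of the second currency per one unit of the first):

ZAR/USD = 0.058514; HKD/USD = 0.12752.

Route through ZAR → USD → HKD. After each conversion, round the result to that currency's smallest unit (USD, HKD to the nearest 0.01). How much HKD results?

HKD 39,920,937.89

ZAR 87,000,000.00 × 0.058514 = USD 5,090,718.00
USD 5,090,718.00 ÷ 0.12752 = HKD 39,920,937.89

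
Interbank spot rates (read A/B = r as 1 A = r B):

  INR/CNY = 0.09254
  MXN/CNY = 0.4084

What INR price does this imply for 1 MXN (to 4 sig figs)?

MXN/INR = 4.413

1 MXN × 0.4084 = 0.4084 CNY
0.4084 CNY ÷ 0.09254 = 4.41323 INR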